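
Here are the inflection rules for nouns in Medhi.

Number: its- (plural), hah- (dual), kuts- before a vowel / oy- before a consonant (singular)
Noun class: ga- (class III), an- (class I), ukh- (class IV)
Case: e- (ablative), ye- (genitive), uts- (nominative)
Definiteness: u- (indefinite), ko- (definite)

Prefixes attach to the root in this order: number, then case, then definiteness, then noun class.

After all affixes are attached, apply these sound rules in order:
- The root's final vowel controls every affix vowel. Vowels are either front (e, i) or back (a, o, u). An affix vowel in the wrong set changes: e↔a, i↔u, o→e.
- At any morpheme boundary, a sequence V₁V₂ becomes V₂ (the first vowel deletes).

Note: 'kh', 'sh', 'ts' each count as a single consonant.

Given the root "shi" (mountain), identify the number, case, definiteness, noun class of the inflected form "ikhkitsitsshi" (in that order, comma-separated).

plural, nominative, definite, class IV

Segment: ukh-ko-uts-its-shi.
number: its- → plural.
case: uts- → nominative.
definiteness: ko- → definite.
noun class: ukh- → class IV.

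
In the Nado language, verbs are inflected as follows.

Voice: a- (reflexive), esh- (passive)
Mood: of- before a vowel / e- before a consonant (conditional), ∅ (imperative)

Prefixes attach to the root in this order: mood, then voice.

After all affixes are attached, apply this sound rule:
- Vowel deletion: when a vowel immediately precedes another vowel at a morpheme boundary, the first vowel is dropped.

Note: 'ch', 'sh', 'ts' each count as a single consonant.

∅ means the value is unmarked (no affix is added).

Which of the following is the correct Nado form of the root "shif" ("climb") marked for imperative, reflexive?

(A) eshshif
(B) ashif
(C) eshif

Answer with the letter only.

mood = imperative: zero marking, form stays shif.
Attach voice reflexive a- → ashif.
Vowel deletion: no change.
So the correct form is ashif, option (B).
(A) eshshif is wrong: it uses passive instead of reflexive for voice.
(C) eshif is wrong: it uses conditional instead of imperative for mood.

B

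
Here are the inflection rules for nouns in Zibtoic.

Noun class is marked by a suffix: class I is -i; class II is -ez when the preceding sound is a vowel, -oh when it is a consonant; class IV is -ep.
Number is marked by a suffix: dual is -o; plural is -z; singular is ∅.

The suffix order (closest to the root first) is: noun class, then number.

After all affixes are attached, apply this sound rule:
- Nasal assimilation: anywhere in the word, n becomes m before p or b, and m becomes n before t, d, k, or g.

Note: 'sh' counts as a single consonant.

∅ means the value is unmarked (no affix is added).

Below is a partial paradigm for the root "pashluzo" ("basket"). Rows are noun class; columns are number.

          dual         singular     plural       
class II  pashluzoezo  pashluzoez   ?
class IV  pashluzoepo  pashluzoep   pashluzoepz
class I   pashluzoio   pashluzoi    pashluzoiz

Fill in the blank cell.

pashluzoezz

Attach noun class class II -ez (after vowel 'o') → pashluzoez.
Attach number plural -z → pashluzoezz.
Nasal assimilation: no change.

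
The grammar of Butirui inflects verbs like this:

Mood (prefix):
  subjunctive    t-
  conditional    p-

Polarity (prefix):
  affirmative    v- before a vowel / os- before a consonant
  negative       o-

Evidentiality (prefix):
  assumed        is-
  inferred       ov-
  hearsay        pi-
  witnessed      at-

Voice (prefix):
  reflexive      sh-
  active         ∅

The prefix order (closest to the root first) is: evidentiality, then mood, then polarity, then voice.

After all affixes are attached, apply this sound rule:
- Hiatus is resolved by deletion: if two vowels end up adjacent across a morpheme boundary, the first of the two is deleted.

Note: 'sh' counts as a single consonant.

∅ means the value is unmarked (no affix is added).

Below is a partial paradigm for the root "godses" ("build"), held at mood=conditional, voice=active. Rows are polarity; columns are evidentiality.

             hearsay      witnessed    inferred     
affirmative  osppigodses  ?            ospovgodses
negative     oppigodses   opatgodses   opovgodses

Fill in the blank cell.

Attach evidentiality witnessed at- → atgodses.
Attach mood conditional p- → patgodses.
Attach polarity affirmative os- (before consonant 'p') → ospatgodses.
voice = active: zero marking, form stays ospatgodses.
Vowel deletion: no change.

ospatgodses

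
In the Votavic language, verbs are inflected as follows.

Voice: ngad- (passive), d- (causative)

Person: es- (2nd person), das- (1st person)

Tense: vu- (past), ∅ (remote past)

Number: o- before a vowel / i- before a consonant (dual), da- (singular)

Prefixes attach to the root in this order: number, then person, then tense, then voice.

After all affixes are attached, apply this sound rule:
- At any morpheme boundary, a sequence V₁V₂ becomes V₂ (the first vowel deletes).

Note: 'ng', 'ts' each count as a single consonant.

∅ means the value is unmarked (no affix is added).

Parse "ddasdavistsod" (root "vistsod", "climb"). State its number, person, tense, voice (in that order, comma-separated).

singular, 1st person, remote past, causative

Segment: d-das-da-vistsod.
number: da- → singular.
person: das- → 1st person.
tense: ∅ → remote past.
voice: d- → causative.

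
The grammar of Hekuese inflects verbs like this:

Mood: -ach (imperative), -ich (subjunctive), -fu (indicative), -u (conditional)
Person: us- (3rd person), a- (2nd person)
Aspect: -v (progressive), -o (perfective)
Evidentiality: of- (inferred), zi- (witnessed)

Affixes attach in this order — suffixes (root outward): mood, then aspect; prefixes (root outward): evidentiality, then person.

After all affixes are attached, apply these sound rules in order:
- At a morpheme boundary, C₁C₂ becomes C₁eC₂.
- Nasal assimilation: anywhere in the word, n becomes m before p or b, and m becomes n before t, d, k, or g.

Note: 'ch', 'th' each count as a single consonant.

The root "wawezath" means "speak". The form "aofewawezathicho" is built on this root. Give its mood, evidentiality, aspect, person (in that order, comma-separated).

Segment: a-of-wawezath-ich-o.
mood: -ich → subjunctive.
evidentiality: of- → inferred.
aspect: -o → perfective.
person: a- → 2nd person.

subjunctive, inferred, perfective, 2nd person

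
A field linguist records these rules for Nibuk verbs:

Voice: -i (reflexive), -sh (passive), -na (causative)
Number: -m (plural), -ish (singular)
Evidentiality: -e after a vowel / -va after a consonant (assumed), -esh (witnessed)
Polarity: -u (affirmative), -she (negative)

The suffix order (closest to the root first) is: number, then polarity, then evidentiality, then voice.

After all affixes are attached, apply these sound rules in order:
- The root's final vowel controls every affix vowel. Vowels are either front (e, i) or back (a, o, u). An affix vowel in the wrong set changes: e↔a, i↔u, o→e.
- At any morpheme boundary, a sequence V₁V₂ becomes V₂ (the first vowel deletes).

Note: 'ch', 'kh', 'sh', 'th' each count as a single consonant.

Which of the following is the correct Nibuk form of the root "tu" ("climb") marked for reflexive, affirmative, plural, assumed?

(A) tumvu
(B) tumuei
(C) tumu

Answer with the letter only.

C

Attach number plural -m → tum.
Attach polarity affirmative -u → tumu.
Attach evidentiality assumed -e (after vowel 'u') → tumue.
Attach voice reflexive -i → tumuei.
Apply vowel harmony: tumuei → tumuau.
Apply vowel deletion: tumuau → tumu.
So the correct form is tumu, option (C).
(A) tumvu is wrong: it has the affixes in the wrong order.
(B) tumuei is wrong: it fails to apply the sound rule(s).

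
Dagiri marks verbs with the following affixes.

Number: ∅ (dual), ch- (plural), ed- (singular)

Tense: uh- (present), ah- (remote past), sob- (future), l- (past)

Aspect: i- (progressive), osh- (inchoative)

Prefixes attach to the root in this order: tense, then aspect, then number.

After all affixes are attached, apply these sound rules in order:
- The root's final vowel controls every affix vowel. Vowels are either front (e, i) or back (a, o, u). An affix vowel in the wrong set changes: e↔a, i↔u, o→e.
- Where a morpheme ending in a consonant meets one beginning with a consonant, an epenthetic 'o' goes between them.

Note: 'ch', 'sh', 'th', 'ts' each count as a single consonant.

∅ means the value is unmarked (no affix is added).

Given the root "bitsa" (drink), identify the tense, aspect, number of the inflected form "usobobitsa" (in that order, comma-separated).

future, progressive, dual

Segment: i-sob-bitsa.
tense: sob- → future.
aspect: i- → progressive.
number: ∅ → dual.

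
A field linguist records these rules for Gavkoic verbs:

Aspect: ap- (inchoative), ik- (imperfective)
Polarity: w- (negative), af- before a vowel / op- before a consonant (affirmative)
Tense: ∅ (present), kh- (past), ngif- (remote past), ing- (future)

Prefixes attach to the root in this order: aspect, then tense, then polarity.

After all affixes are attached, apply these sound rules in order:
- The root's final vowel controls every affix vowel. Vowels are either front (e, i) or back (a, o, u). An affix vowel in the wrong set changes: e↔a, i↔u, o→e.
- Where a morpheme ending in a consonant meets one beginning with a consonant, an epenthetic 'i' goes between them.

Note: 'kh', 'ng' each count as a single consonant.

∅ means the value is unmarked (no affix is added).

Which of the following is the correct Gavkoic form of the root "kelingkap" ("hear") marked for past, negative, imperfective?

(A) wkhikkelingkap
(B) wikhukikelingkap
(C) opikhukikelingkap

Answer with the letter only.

B

Attach aspect imperfective ik- → ikkelingkap.
Attach tense past kh- → khikkelingkap.
Attach polarity negative w- → wkhikkelingkap.
Apply vowel harmony: wkhikkelingkap → wkhukkelingkap.
Apply epenthesis: wkhukkelingkap → wikhukikelingkap.
So the correct form is wikhukikelingkap, option (B).
(C) opikhukikelingkap is wrong: it uses affirmative instead of negative for polarity.
(A) wkhikkelingkap is wrong: it fails to apply the sound rule(s).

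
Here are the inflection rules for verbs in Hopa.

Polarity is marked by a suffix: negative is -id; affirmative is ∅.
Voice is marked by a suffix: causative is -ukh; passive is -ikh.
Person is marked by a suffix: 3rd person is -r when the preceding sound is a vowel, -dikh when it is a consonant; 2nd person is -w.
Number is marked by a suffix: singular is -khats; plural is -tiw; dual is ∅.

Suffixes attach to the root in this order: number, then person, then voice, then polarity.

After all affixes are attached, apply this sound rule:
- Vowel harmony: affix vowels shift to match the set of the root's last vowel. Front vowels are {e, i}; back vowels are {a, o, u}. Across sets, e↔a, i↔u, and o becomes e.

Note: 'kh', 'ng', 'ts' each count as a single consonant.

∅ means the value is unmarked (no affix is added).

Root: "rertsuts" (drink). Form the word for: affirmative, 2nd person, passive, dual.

rertsutswukh

number = dual: zero marking, form stays rertsuts.
Attach person 2nd person -w → rertsutsw.
Attach voice passive -ikh → rertsutswikh.
polarity = affirmative: zero marking, form stays rertsutswikh.
Apply vowel harmony: rertsutswikh → rertsutswukh.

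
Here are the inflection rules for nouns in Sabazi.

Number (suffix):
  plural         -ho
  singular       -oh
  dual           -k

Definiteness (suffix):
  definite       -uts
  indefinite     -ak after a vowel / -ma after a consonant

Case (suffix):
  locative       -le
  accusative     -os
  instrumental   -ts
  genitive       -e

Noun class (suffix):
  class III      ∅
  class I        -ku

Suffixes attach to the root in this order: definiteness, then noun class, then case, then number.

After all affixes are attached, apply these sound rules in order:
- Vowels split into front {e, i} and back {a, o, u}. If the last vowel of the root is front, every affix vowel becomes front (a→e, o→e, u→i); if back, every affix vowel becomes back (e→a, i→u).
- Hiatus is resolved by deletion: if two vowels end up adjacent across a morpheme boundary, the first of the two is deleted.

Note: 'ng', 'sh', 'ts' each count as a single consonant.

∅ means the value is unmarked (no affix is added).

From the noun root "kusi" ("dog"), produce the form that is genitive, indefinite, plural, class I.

kusekkehe

Attach definiteness indefinite -ak (after vowel 'i') → kusiak.
Attach noun class class I -ku → kusiakku.
Attach case genitive -e → kusiakkue.
Attach number plural -ho → kusiakkueho.
Apply vowel harmony: kusiakkueho → kusiekkiehe.
Apply vowel deletion: kusiekkiehe → kusekkehe.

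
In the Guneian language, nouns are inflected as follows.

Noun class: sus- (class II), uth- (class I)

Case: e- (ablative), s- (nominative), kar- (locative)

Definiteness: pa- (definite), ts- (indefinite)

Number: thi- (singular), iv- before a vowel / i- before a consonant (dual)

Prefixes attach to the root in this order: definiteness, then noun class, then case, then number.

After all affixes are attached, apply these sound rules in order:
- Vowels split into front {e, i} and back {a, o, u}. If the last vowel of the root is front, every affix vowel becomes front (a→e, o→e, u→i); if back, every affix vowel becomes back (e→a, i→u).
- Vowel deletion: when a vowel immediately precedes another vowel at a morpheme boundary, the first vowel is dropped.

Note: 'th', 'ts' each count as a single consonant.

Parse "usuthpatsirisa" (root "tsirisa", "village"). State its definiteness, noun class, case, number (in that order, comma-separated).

Segment: i-s-uth-pa-tsirisa.
definiteness: pa- → definite.
noun class: uth- → class I.
case: s- → nominative.
number: iv/i- → dual.

definite, class I, nominative, dual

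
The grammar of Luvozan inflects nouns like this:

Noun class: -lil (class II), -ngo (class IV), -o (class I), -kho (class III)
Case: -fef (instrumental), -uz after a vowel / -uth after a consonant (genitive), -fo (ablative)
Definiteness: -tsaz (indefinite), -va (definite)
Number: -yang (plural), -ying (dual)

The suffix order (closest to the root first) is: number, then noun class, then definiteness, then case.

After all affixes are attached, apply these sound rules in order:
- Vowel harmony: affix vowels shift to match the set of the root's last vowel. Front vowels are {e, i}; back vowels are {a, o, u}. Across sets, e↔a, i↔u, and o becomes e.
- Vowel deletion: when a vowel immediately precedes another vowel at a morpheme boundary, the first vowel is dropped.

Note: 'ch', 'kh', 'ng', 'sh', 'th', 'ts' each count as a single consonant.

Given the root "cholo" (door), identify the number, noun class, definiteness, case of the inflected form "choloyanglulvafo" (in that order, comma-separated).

Segment: cholo-yang-lil-va-fo.
number: -yang → plural.
noun class: -lil → class II.
definiteness: -va → definite.
case: -fo → ablative.

plural, class II, definite, ablative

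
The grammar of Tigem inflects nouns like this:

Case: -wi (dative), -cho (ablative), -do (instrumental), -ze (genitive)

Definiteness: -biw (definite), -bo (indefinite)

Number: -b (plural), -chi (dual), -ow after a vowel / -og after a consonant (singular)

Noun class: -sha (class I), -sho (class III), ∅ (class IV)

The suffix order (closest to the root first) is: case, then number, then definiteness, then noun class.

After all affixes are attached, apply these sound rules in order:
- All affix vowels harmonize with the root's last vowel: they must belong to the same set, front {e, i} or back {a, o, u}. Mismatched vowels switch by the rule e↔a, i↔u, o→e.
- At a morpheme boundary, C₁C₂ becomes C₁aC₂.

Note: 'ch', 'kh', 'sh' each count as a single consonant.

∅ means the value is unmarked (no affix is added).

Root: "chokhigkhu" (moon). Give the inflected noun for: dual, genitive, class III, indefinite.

Attach case genitive -ze → chokhigkhuze.
Attach number dual -chi → chokhigkhuzechi.
Attach definiteness indefinite -bo → chokhigkhuzechibo.
Attach noun class class III -sho → chokhigkhuzechibosho.
Apply vowel harmony: chokhigkhuzechibosho → chokhigkhuzachubosho.
Epenthesis: no change.

chokhigkhuzachubosho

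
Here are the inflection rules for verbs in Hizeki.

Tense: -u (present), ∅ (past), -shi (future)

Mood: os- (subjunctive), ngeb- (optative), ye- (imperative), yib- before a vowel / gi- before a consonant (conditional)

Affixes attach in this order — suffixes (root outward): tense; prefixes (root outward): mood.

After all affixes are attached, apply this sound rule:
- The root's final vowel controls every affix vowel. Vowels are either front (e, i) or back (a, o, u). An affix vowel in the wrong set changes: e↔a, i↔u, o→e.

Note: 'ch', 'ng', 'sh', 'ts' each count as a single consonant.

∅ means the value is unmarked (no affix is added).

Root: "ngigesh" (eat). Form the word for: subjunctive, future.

esngigeshshi

Attach mood subjunctive os- → osngigesh.
Attach tense future -shi → osngigeshshi.
Apply vowel harmony: osngigeshshi → esngigeshshi.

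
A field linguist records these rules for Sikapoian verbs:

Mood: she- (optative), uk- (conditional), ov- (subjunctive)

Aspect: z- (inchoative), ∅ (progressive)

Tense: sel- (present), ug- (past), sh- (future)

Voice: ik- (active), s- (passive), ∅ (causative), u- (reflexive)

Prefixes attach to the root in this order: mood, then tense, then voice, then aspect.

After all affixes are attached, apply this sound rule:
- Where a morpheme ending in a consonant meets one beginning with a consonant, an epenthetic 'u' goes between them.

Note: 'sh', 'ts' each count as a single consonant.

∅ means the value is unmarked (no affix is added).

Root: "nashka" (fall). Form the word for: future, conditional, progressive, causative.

shukunashka

Attach mood conditional uk- → uknashka.
Attach tense future sh- → shuknashka.
voice = causative: zero marking, form stays shuknashka.
aspect = progressive: zero marking, form stays shuknashka.
Apply epenthesis: shuknashka → shukunashka.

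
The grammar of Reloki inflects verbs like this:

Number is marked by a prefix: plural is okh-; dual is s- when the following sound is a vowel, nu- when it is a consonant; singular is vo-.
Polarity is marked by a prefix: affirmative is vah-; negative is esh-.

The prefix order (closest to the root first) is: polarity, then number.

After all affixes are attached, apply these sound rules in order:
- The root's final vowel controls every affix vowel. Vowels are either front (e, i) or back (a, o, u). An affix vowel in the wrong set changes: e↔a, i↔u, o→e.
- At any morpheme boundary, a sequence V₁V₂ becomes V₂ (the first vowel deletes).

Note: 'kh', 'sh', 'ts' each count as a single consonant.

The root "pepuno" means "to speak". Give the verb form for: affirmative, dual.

Attach polarity affirmative vah- → vahpepuno.
Attach number dual nu- (before consonant 'v') → nuvahpepuno.
Vowel harmony: no change.
Vowel deletion: no change.

nuvahpepuno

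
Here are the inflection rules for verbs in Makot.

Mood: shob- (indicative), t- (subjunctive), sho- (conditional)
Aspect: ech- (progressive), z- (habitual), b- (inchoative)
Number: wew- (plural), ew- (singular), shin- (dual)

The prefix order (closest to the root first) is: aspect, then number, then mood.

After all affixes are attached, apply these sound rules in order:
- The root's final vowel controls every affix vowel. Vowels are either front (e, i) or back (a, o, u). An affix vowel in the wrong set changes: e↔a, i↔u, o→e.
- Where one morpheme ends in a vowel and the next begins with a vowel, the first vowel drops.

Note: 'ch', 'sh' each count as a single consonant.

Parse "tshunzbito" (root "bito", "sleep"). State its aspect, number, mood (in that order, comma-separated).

habitual, dual, subjunctive

Segment: t-shin-z-bito.
aspect: z- → habitual.
number: shin- → dual.
mood: t- → subjunctive.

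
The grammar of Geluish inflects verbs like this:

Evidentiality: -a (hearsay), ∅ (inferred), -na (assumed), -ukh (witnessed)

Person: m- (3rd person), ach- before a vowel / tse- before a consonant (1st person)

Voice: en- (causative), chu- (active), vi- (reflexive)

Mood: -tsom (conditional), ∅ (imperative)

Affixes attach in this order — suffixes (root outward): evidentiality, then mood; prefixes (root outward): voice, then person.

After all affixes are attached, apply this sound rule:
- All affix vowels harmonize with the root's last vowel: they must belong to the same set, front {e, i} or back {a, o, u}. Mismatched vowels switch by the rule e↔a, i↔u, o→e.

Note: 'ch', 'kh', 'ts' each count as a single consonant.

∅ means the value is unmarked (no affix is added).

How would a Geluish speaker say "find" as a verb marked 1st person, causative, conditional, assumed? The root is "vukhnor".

Attach voice causative en- → envukhnor.
Attach evidentiality assumed -na → envukhnorna.
Attach mood conditional -tsom → envukhnornatsom.
Attach person 1st person ach- (before vowel 'e') → achenvukhnornatsom.
Apply vowel harmony: achenvukhnornatsom → achanvukhnornatsom.

achanvukhnornatsom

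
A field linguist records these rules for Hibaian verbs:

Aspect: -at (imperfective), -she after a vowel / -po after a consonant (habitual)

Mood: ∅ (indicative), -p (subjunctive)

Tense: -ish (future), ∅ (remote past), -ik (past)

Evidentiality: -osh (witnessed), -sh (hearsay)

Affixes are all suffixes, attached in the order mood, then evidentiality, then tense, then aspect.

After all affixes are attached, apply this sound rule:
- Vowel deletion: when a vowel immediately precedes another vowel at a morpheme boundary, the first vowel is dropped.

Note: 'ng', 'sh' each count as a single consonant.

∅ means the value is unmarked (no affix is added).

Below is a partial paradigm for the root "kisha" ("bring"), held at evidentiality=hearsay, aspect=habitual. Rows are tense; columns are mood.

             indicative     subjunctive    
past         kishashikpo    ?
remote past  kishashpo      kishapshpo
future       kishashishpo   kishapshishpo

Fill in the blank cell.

Attach mood subjunctive -p → kishap.
Attach evidentiality hearsay -sh → kishapsh.
Attach tense past -ik → kishapshik.
Attach aspect habitual -po (after consonant 'k') → kishapshikpo.
Vowel deletion: no change.

kishapshikpo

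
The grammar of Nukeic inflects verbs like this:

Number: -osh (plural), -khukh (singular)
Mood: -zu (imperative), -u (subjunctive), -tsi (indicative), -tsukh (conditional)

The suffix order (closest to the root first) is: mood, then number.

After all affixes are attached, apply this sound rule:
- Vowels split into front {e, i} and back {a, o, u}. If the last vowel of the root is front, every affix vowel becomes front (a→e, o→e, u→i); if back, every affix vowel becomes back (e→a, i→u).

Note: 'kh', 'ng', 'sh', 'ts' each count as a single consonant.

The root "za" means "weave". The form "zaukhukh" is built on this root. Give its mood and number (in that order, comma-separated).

Segment: za-u-khukh.
mood: -u → subjunctive.
number: -khukh → singular.

subjunctive, singular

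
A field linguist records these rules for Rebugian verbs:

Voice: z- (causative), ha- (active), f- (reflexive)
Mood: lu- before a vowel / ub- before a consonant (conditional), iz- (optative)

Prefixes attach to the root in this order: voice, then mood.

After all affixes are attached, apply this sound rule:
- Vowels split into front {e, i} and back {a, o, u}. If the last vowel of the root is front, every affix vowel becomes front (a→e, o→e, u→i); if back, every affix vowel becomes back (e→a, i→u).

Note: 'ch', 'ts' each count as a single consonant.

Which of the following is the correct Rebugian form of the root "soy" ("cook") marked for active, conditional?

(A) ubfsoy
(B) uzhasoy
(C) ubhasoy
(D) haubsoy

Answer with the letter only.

Attach voice active ha- → hasoy.
Attach mood conditional ub- (before consonant 'h') → ubhasoy.
Vowel harmony: no change.
So the correct form is ubhasoy, option (C).
(B) uzhasoy is wrong: it uses optative instead of conditional for mood.
(D) haubsoy is wrong: it has the affixes in the wrong order.
(A) ubfsoy is wrong: it uses reflexive instead of active for voice.

C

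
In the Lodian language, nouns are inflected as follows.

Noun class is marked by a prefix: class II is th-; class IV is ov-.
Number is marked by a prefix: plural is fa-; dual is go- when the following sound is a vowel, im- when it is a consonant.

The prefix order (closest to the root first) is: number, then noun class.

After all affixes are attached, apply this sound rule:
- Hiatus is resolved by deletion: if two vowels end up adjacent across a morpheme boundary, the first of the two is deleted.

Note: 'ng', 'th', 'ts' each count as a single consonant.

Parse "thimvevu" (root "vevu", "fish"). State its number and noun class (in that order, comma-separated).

dual, class II

Segment: th-im-vevu.
number: go/im- → dual.
noun class: th- → class II.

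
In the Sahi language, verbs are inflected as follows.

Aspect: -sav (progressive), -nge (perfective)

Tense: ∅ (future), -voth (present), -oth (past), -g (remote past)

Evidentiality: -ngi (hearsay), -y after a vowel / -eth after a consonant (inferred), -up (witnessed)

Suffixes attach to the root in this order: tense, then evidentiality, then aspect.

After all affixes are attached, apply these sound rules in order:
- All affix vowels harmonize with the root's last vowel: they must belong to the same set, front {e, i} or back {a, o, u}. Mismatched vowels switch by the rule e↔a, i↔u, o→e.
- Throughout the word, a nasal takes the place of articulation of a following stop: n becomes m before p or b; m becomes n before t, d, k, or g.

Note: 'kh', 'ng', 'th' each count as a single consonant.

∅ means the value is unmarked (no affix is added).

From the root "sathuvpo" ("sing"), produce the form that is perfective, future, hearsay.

tense = future: zero marking, form stays sathuvpo.
Attach evidentiality hearsay -ngi → sathuvpongi.
Attach aspect perfective -nge → sathuvponginge.
Apply vowel harmony: sathuvponginge → sathuvpongunga.
Nasal assimilation: no change.

sathuvpongunga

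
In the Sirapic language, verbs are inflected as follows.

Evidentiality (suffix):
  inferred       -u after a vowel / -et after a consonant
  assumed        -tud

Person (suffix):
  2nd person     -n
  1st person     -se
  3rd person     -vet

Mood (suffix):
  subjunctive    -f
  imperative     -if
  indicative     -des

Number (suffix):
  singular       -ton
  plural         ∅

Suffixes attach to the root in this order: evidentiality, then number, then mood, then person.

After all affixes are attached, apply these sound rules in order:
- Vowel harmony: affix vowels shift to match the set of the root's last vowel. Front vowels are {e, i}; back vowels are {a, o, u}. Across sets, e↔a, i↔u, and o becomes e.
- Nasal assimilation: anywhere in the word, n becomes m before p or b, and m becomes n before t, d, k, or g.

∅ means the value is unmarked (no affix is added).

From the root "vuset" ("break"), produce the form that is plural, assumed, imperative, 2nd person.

Attach evidentiality assumed -tud → vusettud.
number = plural: zero marking, form stays vusettud.
Attach mood imperative -if → vusettudif.
Attach person 2nd person -n → vusettudifn.
Apply vowel harmony: vusettudifn → vusettidifn.
Nasal assimilation: no change.

vusettidifn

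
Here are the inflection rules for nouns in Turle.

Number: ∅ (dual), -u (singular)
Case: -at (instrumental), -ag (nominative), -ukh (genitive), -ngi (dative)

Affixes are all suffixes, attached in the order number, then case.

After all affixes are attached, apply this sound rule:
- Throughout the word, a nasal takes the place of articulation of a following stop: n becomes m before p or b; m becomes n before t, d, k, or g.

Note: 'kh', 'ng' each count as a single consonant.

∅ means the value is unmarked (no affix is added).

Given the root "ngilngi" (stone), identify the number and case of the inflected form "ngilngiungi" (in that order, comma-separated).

singular, dative

Segment: ngilngi-u-ngi.
number: -u → singular.
case: -ngi → dative.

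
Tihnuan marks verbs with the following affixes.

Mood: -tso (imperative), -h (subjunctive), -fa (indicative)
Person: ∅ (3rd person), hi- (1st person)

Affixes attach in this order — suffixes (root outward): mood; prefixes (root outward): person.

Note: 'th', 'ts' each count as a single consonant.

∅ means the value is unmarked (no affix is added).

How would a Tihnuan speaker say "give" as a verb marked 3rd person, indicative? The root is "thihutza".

person = 3rd person: zero marking, form stays thihutza.
Attach mood indicative -fa → thihutzafa.

thihutzafa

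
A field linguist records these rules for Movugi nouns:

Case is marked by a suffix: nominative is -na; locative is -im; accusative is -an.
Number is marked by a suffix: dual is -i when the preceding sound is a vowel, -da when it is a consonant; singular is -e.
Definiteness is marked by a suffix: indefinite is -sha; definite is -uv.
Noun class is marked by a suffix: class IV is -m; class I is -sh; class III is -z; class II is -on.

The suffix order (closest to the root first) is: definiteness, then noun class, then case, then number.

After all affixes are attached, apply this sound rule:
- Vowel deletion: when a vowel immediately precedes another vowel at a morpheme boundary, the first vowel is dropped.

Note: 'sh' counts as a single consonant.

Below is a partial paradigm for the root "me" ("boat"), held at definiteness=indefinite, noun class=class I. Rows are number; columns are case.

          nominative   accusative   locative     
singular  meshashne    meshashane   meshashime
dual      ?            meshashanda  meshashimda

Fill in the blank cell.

meshashni

Attach definiteness indefinite -sha → mesha.
Attach noun class class I -sh → meshash.
Attach case nominative -na → meshashna.
Attach number dual -i (after vowel 'a') → meshashnai.
Apply vowel deletion: meshashnai → meshashni.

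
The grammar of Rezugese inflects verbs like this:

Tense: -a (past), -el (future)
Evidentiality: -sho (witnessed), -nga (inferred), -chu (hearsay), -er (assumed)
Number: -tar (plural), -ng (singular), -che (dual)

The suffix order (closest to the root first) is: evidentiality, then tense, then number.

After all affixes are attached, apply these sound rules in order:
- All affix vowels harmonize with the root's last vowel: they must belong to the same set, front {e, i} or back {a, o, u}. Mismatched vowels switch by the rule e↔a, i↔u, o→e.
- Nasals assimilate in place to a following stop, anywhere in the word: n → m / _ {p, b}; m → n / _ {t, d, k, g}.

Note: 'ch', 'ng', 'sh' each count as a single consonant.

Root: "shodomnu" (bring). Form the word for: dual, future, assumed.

shodomnuaralcha

Attach evidentiality assumed -er → shodomnuer.
Attach tense future -el → shodomnuerel.
Attach number dual -che → shodomnuerelche.
Apply vowel harmony: shodomnuerelche → shodomnuaralcha.
Nasal assimilation: no change.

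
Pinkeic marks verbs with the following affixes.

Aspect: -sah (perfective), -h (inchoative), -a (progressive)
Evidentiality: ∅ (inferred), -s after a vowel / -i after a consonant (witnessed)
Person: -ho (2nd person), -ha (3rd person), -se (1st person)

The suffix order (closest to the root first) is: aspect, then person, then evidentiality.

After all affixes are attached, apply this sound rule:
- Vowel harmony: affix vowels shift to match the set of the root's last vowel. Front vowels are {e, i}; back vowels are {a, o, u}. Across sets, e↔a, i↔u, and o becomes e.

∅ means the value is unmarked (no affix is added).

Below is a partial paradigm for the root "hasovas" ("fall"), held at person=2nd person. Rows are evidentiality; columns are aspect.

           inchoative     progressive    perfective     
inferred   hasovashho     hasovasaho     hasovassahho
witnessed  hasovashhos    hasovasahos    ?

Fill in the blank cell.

Attach aspect perfective -sah → hasovassah.
Attach person 2nd person -ho → hasovassahho.
Attach evidentiality witnessed -s (after vowel 'o') → hasovassahhos.
Vowel harmony: no change.

hasovassahhos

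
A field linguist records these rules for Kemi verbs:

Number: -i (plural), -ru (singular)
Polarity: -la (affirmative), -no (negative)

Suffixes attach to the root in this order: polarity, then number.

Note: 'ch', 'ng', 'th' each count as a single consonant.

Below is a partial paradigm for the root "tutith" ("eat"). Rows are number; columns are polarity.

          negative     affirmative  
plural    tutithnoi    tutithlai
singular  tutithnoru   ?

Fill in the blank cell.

tutithlaru

Attach polarity affirmative -la → tutithla.
Attach number singular -ru → tutithlaru.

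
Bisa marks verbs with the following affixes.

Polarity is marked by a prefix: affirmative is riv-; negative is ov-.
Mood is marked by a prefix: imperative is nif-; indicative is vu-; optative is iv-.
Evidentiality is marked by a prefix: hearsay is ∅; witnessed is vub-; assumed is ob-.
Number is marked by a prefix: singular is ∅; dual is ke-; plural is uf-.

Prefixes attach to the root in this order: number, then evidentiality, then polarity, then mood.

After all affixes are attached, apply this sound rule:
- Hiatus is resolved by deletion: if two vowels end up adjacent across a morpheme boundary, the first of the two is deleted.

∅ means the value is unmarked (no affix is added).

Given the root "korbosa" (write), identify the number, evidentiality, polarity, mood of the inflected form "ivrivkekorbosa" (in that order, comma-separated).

dual, hearsay, affirmative, optative

Segment: iv-riv-ke-korbosa.
number: ke- → dual.
evidentiality: ∅ → hearsay.
polarity: riv- → affirmative.
mood: iv- → optative.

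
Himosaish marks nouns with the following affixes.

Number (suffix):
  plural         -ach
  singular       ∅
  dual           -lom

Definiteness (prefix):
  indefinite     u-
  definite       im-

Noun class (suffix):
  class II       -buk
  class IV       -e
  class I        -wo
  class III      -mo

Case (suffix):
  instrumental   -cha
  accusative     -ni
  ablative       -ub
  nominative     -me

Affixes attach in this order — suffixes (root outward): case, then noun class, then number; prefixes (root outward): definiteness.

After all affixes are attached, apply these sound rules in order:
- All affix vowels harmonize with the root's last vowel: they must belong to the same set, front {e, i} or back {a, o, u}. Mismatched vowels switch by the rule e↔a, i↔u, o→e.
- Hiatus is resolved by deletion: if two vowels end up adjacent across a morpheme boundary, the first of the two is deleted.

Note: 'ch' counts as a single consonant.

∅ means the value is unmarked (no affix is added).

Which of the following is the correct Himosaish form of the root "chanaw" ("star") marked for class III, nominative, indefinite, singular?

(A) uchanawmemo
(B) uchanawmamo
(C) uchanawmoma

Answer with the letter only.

B

Attach definiteness indefinite u- → uchanaw.
Attach case nominative -me → uchanawme.
Attach noun class class III -mo → uchanawmemo.
number = singular: zero marking, form stays uchanawmemo.
Apply vowel harmony: uchanawmemo → uchanawmamo.
Vowel deletion: no change.
So the correct form is uchanawmamo, option (B).
(C) uchanawmoma is wrong: it has the affixes in the wrong order.
(A) uchanawmemo is wrong: it fails to apply the sound rule(s).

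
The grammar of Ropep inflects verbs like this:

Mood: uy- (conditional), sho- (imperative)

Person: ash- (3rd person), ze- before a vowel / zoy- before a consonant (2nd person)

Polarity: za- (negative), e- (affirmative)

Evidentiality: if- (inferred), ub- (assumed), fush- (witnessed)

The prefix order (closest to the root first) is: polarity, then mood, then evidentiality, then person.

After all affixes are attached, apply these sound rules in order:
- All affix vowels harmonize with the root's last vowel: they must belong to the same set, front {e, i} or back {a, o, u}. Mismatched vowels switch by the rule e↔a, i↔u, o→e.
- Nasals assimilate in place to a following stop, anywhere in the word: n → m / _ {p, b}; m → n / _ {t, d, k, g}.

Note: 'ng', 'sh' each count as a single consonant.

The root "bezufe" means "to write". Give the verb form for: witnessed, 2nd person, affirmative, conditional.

Attach polarity affirmative e- → ebezufe.
Attach mood conditional uy- → uyebezufe.
Attach evidentiality witnessed fush- → fushuyebezufe.
Attach person 2nd person zoy- (before consonant 'f') → zoyfushuyebezufe.
Apply vowel harmony: zoyfushuyebezufe → zeyfishiyebezufe.
Nasal assimilation: no change.

zeyfishiyebezufe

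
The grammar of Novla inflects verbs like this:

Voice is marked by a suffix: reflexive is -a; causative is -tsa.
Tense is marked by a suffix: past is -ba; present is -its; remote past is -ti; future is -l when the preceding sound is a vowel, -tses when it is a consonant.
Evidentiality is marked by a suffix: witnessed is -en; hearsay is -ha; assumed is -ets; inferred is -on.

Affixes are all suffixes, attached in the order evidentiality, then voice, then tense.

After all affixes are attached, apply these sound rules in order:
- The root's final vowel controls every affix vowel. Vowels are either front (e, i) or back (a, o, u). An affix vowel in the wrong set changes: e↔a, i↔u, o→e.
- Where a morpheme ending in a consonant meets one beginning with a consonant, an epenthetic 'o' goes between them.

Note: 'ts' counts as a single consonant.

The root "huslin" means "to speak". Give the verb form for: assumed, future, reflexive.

huslinetsel

Attach evidentiality assumed -ets → huslinets.
Attach voice reflexive -a → huslinetsa.
Attach tense future -l (after vowel 'a') → huslinetsal.
Apply vowel harmony: huslinetsal → huslinetsel.
Epenthesis: no change.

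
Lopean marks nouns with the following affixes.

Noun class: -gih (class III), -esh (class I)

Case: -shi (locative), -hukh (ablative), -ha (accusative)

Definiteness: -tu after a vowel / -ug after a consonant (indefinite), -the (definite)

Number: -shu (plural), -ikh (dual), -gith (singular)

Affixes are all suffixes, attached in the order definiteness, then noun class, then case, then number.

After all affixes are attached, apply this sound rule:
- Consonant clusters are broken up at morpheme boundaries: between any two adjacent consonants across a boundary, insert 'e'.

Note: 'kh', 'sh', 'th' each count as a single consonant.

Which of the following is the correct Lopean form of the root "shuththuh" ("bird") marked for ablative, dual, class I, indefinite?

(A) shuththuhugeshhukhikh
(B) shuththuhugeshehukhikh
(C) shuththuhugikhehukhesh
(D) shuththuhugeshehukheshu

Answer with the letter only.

Attach definiteness indefinite -ug (after consonant 'h') → shuththuhug.
Attach noun class class I -esh → shuththuhugesh.
Attach case ablative -hukh → shuththuhugeshhukh.
Attach number dual -ikh → shuththuhugeshhukhikh.
Apply epenthesis: shuththuhugeshhukhikh → shuththuhugeshehukhikh.
So the correct form is shuththuhugeshehukhikh, option (B).
(C) shuththuhugikhehukhesh is wrong: it has the affixes in the wrong order.
(A) shuththuhugeshhukhikh is wrong: it fails to apply the sound rule(s).
(D) shuththuhugeshehukheshu is wrong: it uses plural instead of dual for number.

B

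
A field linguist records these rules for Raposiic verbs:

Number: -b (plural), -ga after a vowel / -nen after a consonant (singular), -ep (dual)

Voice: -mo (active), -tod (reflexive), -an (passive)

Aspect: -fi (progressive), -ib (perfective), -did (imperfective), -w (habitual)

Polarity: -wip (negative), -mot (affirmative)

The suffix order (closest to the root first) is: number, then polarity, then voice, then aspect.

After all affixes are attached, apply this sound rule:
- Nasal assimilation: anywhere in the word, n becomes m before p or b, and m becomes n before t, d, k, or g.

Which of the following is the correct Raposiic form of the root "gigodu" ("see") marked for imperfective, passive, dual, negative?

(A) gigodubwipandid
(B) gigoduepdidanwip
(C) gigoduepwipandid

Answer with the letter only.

C

Attach number dual -ep → gigoduep.
Attach polarity negative -wip → gigoduepwip.
Attach voice passive -an → gigoduepwipan.
Attach aspect imperfective -did → gigoduepwipandid.
Nasal assimilation: no change.
So the correct form is gigoduepwipandid, option (C).
(A) gigodubwipandid is wrong: it uses plural instead of dual for number.
(B) gigoduepdidanwip is wrong: it has the affixes in the wrong order.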